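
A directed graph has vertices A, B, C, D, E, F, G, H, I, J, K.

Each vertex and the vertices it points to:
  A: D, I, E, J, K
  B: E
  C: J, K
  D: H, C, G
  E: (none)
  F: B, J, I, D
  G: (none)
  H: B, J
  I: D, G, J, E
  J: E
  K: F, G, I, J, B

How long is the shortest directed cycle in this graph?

4

For each vertex v, BFS finds the shortest path from v back to v.
The shortest such closed walk is D → C → K → F → D, length 4.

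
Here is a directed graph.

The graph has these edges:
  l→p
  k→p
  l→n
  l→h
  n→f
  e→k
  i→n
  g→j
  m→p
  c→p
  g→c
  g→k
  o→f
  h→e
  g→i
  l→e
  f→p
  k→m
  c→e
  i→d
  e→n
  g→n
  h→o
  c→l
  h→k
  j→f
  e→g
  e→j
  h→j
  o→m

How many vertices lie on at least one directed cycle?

5

A vertex is on a directed cycle iff it belongs to a strongly connected component of size ≥ 2 (or has a self-loop).
The vertices on cycles are {c, e, g, h, l} — 5 in total.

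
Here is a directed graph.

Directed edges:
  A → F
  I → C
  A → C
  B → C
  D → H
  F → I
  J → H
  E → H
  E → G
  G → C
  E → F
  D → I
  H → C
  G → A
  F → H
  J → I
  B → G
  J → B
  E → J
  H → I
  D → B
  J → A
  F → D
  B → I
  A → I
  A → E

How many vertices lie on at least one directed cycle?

7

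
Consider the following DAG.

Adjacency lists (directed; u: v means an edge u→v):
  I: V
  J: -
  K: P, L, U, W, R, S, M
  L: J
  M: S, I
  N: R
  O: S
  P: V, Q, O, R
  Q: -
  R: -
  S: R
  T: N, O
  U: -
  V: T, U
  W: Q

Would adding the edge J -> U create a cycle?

No

Adding J→U creates a cycle iff U can already reach J.
Explore from U: no path reaches J. The graph stays acyclic.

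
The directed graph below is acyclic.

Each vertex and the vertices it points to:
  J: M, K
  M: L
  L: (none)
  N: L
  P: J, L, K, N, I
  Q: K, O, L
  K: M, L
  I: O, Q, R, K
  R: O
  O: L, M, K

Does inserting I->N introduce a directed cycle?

No

Adding I→N creates a cycle iff N can already reach I.
Explore from N: no path reaches I. The graph stays acyclic.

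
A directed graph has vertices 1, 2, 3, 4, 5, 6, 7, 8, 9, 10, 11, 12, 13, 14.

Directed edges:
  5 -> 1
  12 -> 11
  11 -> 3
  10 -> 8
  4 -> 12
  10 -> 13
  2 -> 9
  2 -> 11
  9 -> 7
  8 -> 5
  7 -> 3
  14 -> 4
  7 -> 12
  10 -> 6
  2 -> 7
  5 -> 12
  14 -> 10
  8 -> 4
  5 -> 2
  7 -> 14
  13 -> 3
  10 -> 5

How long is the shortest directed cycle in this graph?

5

For each vertex v, BFS finds the shortest path from v back to v.
The shortest such closed walk is 10 → 5 → 2 → 7 → 14 → 10, length 5.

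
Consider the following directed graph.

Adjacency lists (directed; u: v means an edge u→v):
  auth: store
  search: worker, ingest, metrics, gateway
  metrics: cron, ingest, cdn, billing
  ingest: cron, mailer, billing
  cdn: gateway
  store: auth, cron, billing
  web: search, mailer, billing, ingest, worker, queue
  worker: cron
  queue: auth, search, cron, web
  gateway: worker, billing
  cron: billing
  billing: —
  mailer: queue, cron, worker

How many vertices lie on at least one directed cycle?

A vertex is on a directed cycle iff it belongs to a strongly connected component of size ≥ 2 (or has a self-loop).
The vertices on cycles are {web, auth, queue, store, ingest, mailer, search, metrics} — 8 in total.

8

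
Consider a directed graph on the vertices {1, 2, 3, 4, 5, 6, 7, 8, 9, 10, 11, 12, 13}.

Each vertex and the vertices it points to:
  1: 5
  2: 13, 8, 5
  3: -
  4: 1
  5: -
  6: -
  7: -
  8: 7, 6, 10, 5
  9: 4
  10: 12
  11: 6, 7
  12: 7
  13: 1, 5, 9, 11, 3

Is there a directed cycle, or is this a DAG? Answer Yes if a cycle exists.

DFS with white/gray/black marking, starting from 4:
4 gray
  1 gray
    5 gray
    5 black
  1 black
4 black
2 gray
  13 gray
    13→1: 1 black — skip
    13→5: 5 black — skip
    9 gray
      9→4: 4 black — skip
    9 black
    11 gray
      6 gray
      6 black
      7 gray
      7 black
    11 black
    3 gray
    3 black
  13 black
  8 gray
    8→7: 7 black — skip
    8→6: 6 black — skip
    10 gray
      12 gray
        12→7: 7 black — skip
      12 black
    10 black
    8→5: 5 black — skip
  8 black
  2→5: 5 black — skip
2 black
Every edge goes to a white or black vertex — no back edge, so the graph is acyclic.

No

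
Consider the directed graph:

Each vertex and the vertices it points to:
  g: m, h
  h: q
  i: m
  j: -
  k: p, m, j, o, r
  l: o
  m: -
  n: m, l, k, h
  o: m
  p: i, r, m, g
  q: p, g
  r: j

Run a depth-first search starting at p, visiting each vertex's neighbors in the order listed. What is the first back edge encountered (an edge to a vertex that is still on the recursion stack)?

q->p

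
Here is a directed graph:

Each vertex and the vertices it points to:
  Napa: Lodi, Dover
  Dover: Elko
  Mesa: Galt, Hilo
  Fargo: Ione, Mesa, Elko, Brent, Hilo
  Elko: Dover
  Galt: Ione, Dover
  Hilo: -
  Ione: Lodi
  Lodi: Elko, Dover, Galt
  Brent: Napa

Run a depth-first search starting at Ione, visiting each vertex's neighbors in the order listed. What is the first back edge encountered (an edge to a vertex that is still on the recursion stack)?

DFS from Ione (visiting each vertex's neighbors in the order listed); mark gray on enter, black on exit:
Ione gray
  Lodi gray
    Elko gray
      Dover gray
        Dover→Elko: Elko is gray → back edge
First back edge: Dover → Elko.

Dover→Elko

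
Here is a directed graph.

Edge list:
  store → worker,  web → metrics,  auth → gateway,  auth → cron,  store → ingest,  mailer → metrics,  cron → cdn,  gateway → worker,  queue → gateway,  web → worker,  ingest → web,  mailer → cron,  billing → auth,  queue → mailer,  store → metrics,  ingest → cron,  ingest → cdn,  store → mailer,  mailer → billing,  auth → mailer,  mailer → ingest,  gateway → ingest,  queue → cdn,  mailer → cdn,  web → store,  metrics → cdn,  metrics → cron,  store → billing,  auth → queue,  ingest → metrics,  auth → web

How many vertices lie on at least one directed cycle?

A vertex is on a directed cycle iff it belongs to a strongly connected component of size ≥ 2 (or has a self-loop).
The vertices on cycles are {web, auth, queue, store, ingest, mailer, billing, gateway} — 8 in total.

8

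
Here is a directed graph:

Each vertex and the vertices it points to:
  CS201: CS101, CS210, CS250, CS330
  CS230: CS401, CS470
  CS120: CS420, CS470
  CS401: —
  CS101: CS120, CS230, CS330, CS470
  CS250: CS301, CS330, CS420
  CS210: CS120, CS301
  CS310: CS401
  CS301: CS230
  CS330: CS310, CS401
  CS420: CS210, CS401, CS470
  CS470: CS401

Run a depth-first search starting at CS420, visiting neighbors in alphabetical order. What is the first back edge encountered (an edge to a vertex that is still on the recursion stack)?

DFS from CS420 (visiting neighbors in alphabetical order); mark gray on enter, black on exit:
CS420 gray
  CS210 gray
    CS120 gray
      CS120→CS420: CS420 is gray → back edge
First back edge: CS120 → CS420.

CS120->CS420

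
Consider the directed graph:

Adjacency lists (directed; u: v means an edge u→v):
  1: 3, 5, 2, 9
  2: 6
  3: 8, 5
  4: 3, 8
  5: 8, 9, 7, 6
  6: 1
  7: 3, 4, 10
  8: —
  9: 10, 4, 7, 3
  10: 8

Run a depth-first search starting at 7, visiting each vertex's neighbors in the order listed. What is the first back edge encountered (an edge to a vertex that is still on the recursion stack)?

4→3

DFS from 7 (visiting each vertex's neighbors in the order listed); mark gray on enter, black on exit:
7 gray
  3 gray
    8 gray
    8 black
    5 gray
      5→8: 8 black — skip
      9 gray
        10 gray
          10→8: 8 black — skip
        10 black
        4 gray
          4→3: 3 is gray → back edge
First back edge: 4 → 3.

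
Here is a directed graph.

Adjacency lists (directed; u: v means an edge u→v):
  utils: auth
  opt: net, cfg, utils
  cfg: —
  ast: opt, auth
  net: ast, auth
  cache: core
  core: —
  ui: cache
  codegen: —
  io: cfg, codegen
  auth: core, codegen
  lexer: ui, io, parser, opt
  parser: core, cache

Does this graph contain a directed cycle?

DFS with white/gray/black marking, starting from cfg:
cfg gray
cfg black
utils gray
  auth gray
    core gray
    core black
    codegen gray
    codegen black
  auth black
utils black
opt gray
  net gray
    ast gray
      ast→opt: opt is gray → back edge
Back edge found, so a cycle exists: opt → net → ast → opt.

Yes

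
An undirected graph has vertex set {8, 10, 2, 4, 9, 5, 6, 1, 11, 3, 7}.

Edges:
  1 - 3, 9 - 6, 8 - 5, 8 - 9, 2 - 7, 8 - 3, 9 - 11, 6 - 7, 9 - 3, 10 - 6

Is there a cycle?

DFS, tracking each vertex's parent; an edge to a visited non-parent vertex closes a cycle.
Start from 7:
visit 7 (parent –)
  visit 2 (parent 7)
    2–7: parent, skip
  visit 6 (parent 7)
    visit 9 (parent 6)
      visit 3 (parent 9)
        visit 8 (parent 3)
          8–9: 9 visited and ≠ parent → cycle
Cycle: 9 – 3 – 8 – 9.

Yes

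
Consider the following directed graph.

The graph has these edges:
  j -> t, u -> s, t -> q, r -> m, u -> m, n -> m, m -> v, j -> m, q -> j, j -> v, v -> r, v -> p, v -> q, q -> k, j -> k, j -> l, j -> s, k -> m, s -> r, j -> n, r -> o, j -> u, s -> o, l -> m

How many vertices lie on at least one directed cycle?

A vertex is on a directed cycle iff it belongs to a strongly connected component of size ≥ 2 (or has a self-loop).
The vertices on cycles are {j, k, l, m, n, q, r, s, t, u, v} — 11 in total.

11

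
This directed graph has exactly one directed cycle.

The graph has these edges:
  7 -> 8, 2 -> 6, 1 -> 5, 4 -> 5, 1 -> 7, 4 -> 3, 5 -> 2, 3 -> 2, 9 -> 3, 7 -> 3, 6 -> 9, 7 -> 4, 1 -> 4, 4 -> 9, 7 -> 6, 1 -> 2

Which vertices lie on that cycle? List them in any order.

DFS with gray/black marking from 6:
6 gray
  9 gray
    3 gray
      2 gray
        2→6: 6 is gray → back edge
Back edge closes the cycle 6 → 9 → 3 → 2 → 6; its vertices are {2, 3, 6, 9}.

2, 3, 6, 9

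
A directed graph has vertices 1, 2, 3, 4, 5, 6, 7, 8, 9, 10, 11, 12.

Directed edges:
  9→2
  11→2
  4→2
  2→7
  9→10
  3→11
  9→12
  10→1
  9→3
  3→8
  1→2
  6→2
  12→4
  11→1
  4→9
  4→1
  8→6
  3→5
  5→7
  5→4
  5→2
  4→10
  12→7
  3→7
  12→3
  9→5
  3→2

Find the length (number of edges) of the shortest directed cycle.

3

For each vertex v, BFS finds the shortest path from v back to v.
The shortest such closed walk is 12 → 4 → 9 → 12, length 3.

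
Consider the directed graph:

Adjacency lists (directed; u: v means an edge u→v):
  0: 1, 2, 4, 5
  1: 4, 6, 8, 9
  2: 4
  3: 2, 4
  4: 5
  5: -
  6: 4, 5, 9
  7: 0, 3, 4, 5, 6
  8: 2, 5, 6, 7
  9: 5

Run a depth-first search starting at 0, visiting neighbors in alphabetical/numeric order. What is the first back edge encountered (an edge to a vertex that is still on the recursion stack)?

7→0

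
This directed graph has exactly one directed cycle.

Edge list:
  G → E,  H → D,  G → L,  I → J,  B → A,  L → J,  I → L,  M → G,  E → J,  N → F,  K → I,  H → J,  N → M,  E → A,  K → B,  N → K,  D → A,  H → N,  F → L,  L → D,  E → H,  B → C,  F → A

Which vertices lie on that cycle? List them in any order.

E, G, H, M, N

DFS with gray/black marking from N:
N gray
  F gray
    A gray
    A black
    L gray
      D gray
        D→A: A black — skip
      D black
      J gray
      J black
    L black
  F black
  M gray
    G gray
      G→L: L black — skip
      E gray
        H gray
          H→D: D black — skip
          H→N: N is gray → back edge
Back edge closes the cycle N → M → G → E → H → N; its vertices are {E, G, H, M, N}.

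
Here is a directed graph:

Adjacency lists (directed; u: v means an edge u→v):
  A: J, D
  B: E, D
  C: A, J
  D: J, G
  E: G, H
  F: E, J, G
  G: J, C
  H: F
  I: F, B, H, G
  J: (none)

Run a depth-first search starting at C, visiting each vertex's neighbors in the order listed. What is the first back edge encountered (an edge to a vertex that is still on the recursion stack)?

G→C

DFS from C (visiting each vertex's neighbors in the order listed); mark gray on enter, black on exit:
C gray
  A gray
    J gray
    J black
    D gray
      D→J: J black — skip
      G gray
        G→J: J black — skip
        G→C: C is gray → back edge
First back edge: G → C.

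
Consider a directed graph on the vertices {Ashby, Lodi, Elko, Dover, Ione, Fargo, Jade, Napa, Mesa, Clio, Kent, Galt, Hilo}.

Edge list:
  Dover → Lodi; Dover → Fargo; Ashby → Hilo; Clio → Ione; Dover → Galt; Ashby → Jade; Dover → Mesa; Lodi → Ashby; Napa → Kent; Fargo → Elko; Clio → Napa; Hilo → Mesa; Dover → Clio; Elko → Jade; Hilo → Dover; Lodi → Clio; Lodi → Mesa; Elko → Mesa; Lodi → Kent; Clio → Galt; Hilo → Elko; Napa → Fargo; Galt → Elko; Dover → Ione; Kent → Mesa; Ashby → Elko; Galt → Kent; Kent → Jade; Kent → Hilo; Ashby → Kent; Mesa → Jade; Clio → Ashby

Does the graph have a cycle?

Yes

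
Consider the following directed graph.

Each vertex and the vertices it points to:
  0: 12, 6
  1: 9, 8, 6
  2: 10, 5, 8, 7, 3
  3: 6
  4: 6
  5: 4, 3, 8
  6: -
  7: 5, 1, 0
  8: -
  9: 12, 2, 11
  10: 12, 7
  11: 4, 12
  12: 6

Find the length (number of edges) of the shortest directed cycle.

4

For each vertex v, BFS finds the shortest path from v back to v.
The shortest such closed walk is 2 → 7 → 1 → 9 → 2, length 4.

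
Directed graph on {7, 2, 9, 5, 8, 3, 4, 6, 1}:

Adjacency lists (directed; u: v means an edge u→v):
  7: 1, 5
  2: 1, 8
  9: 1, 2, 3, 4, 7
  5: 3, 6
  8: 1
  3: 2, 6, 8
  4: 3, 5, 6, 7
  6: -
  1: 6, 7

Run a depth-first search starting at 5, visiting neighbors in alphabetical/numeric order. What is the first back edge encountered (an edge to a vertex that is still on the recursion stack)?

7→1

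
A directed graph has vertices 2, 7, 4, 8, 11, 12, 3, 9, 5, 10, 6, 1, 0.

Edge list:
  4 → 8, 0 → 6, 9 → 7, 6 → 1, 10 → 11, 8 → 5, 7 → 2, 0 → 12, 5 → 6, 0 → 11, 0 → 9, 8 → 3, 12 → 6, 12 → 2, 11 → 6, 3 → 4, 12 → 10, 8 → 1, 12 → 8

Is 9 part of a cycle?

9 lies on a cycle iff there is a path from 9 back to itself.
Exploring from 9, it never reaches itself; equivalently, its strongly connected component is a singleton.

No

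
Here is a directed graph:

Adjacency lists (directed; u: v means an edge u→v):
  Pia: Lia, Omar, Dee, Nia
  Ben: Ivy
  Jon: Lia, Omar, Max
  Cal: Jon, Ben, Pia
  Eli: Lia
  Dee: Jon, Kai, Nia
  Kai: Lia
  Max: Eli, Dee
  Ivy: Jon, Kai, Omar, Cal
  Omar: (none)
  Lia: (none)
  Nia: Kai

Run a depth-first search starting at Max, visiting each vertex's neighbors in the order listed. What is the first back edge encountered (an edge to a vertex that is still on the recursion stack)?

Jon->Max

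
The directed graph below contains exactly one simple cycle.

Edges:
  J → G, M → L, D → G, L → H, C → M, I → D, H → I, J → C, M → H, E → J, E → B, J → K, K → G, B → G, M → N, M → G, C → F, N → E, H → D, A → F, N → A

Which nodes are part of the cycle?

C, E, J, M, N

DFS with gray/black marking from C:
C gray
  M gray
    G gray
    G black
    H gray
      I gray
        D gray
          D→G: G black — skip
        D black
      I black
      H→D: D black — skip
    H black
    L gray
      L→H: H black — skip
    L black
    N gray
      A gray
        F gray
        F black
      A black
      E gray
        B gray
          B→G: G black — skip
        B black
        J gray
          K gray
            K→G: G black — skip
          K black
          J→C: C is gray → back edge
Back edge closes the cycle C → M → N → E → J → C; its vertices are {C, E, J, M, N}.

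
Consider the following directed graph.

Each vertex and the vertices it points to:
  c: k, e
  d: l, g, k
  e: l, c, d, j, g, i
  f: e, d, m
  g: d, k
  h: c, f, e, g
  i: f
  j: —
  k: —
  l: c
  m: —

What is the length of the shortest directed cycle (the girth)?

2

For each vertex v, BFS finds the shortest path from v back to v.
The shortest such closed walk is c → e → c, length 2.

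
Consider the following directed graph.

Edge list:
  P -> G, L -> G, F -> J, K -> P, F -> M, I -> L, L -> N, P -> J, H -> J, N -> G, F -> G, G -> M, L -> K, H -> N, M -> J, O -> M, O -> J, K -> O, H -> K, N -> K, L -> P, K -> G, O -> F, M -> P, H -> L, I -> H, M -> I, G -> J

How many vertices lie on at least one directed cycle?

10

A vertex is on a directed cycle iff it belongs to a strongly connected component of size ≥ 2 (or has a self-loop).
The vertices on cycles are {F, G, H, I, K, L, M, N, O, P} — 10 in total.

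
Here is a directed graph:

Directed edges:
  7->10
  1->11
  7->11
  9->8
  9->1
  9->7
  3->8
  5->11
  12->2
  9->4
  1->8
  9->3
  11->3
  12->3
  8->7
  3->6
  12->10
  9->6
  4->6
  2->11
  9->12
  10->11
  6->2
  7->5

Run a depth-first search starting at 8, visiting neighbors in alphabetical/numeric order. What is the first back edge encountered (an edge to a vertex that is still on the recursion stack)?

DFS from 8 (visiting neighbors in alphabetical/numeric order); mark gray on enter, black on exit:
8 gray
  7 gray
    5 gray
      11 gray
        3 gray
          6 gray
            2 gray
              2→11: 11 is gray → back edge
First back edge: 2 → 11.

2→11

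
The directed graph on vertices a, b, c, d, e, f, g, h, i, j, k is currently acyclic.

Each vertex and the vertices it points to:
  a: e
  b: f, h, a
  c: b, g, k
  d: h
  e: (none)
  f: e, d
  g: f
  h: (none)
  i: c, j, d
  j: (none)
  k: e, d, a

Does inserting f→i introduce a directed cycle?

Adding f→i creates a cycle iff i can already reach f.
Path from i: i → c → g → f.
So i → … → f → i is a cycle.

Yes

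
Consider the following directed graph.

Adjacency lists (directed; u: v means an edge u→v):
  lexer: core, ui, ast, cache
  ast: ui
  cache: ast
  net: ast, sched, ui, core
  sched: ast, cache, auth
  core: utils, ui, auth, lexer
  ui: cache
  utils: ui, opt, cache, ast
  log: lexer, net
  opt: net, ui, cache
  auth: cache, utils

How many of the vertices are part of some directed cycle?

10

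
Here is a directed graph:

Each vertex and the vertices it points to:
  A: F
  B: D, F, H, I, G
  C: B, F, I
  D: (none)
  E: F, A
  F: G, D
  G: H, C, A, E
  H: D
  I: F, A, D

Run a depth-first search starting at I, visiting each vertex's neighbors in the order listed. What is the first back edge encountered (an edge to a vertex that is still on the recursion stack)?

B->F

DFS from I (visiting each vertex's neighbors in the order listed); mark gray on enter, black on exit:
I gray
  F gray
    G gray
      H gray
        D gray
        D black
      H black
      C gray
        B gray
          B→D: D black — skip
          B→F: F is gray → back edge
First back edge: B → F.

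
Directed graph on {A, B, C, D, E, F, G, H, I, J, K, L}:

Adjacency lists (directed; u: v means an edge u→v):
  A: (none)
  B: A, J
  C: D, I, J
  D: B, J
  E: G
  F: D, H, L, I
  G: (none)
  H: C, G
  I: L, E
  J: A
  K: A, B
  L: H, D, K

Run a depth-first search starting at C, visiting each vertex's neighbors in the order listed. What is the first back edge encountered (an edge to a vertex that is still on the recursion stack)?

DFS from C (visiting each vertex's neighbors in the order listed); mark gray on enter, black on exit:
C gray
  D gray
    B gray
      A gray
      A black
      J gray
        J→A: A black — skip
      J black
    B black
    D→J: J black — skip
  D black
  I gray
    L gray
      H gray
        H→C: C is gray → back edge
First back edge: H → C.

H→C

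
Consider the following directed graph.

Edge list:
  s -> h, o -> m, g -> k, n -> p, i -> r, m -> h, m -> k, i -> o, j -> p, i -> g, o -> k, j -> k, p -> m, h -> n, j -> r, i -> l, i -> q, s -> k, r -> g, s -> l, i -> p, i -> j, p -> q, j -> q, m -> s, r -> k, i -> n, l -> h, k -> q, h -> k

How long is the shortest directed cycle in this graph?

For each vertex v, BFS finds the shortest path from v back to v.
The shortest such closed walk is n → p → m → h → n, length 4.

4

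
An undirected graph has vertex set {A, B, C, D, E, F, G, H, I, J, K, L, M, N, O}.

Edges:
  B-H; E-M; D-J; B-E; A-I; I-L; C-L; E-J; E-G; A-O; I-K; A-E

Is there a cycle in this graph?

No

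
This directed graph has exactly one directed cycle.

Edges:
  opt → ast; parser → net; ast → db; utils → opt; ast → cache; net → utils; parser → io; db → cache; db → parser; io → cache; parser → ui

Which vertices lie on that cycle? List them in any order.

db, ast, net, opt, utils, parser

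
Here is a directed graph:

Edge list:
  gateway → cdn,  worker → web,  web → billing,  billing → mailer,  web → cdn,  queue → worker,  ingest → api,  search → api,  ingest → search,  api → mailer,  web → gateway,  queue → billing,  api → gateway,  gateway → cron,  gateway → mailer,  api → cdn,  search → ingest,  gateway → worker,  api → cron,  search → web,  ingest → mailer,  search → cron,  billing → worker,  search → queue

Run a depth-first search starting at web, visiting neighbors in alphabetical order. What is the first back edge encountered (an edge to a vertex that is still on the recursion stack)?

worker→web

DFS from web (visiting neighbors in alphabetical order); mark gray on enter, black on exit:
web gray
  billing gray
    mailer gray
    mailer black
    worker gray
      worker→web: web is gray → back edge
First back edge: worker → web.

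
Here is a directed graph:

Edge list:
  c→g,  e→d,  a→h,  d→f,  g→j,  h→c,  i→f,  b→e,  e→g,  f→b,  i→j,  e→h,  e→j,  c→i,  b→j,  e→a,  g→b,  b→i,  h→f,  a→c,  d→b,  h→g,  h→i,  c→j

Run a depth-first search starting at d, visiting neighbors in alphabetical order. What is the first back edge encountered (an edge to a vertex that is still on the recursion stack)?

g→b

DFS from d (visiting neighbors in alphabetical order); mark gray on enter, black on exit:
d gray
  b gray
    e gray
      a gray
        c gray
          g gray
            g→b: b is gray → back edge
First back edge: g → b.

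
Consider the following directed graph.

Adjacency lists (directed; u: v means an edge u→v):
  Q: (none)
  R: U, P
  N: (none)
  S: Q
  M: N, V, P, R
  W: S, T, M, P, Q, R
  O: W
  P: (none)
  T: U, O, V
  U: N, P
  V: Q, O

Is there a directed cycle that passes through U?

U lies on a cycle iff there is a path from U back to itself.
Exploring from U, it never reaches itself; equivalently, its strongly connected component is a singleton.

No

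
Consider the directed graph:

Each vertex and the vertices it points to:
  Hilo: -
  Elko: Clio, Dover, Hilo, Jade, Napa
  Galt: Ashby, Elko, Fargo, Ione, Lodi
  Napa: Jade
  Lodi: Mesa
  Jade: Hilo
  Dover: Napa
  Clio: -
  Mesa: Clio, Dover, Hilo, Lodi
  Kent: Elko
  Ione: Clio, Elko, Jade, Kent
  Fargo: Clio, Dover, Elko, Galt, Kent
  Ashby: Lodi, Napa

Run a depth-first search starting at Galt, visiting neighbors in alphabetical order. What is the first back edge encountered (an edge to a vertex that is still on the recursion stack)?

DFS from Galt (visiting neighbors in alphabetical order); mark gray on enter, black on exit:
Galt gray
  Ashby gray
    Lodi gray
      Mesa gray
        Clio gray
        Clio black
        Dover gray
          Napa gray
            Jade gray
              Hilo gray
              Hilo black
            Jade black
          Napa black
        Dover black
        Mesa→Hilo: Hilo black — skip
        Mesa→Lodi: Lodi is gray → back edge
First back edge: Mesa → Lodi.

Mesa->Lodi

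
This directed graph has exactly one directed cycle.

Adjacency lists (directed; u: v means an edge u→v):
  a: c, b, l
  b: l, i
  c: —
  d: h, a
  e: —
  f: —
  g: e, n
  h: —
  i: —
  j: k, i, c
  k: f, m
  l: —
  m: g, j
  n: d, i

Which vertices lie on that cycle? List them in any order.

DFS with gray/black marking from k:
k gray
  f gray
  f black
  m gray
    g gray
      e gray
      e black
      n gray
        d gray
          h gray
          h black
          a gray
            c gray
            c black
            b gray
              l gray
              l black
              i gray
              i black
            b black
            a→l: l black — skip
          a black
        d black
        n→i: i black — skip
      n black
    g black
    j gray
      j→k: k is gray → back edge
Back edge closes the cycle k → m → j → k; its vertices are {j, k, m}.

j, k, m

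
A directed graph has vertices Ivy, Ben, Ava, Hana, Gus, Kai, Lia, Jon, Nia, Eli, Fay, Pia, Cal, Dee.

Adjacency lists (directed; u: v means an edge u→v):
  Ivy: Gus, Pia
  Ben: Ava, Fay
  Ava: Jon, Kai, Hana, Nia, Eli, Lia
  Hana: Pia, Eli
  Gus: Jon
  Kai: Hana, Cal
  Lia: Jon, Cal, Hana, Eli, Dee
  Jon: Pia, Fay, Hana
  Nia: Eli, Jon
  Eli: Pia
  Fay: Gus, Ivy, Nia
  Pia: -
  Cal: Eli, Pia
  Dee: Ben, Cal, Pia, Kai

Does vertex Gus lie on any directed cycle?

Yes

Gus is on a cycle iff Gus can reach itself via ≥1 edge.
Gus → Jon → Fay → Gus — yes.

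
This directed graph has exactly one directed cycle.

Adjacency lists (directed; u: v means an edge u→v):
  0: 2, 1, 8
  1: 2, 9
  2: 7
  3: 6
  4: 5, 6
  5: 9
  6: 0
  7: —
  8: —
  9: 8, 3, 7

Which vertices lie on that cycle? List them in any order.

0, 1, 3, 6, 9

DFS with gray/black marking from 6:
6 gray
  0 gray
    2 gray
      7 gray
      7 black
    2 black
    1 gray
      1→2: 2 black — skip
      9 gray
        8 gray
        8 black
        3 gray
          3→6: 6 is gray → back edge
Back edge closes the cycle 6 → 0 → 1 → 9 → 3 → 6; its vertices are {0, 1, 3, 6, 9}.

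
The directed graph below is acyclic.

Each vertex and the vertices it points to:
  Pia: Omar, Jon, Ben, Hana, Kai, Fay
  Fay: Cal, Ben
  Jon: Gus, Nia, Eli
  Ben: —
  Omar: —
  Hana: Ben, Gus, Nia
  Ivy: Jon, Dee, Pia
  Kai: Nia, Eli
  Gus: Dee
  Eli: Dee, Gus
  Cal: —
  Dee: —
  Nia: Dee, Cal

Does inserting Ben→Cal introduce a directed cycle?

Adding Ben→Cal creates a cycle iff Cal can already reach Ben.
Explore from Cal: no path reaches Ben. The graph stays acyclic.

No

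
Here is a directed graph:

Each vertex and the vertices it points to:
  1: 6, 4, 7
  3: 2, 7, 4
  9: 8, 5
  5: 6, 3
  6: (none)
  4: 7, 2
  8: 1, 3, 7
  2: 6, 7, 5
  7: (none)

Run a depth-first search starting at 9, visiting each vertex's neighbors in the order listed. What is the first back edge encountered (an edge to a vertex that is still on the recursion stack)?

3→2

DFS from 9 (visiting each vertex's neighbors in the order listed); mark gray on enter, black on exit:
9 gray
  8 gray
    1 gray
      6 gray
      6 black
      4 gray
        7 gray
        7 black
        2 gray
          2→6: 6 black — skip
          2→7: 7 black — skip
          5 gray
            5→6: 6 black — skip
            3 gray
              3→2: 2 is gray → back edge
First back edge: 3 → 2.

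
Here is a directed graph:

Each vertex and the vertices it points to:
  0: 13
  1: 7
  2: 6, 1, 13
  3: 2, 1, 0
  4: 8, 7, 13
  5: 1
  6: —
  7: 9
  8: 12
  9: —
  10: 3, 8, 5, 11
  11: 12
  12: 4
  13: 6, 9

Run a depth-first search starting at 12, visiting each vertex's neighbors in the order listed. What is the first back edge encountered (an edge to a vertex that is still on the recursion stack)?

8→12

DFS from 12 (visiting each vertex's neighbors in the order listed); mark gray on enter, black on exit:
12 gray
  4 gray
    8 gray
      8→12: 12 is gray → back edge
First back edge: 8 → 12.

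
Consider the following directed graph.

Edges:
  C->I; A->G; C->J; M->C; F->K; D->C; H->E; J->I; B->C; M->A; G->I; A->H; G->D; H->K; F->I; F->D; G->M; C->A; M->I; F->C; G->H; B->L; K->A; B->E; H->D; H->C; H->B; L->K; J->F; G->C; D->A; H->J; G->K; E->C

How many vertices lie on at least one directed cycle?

A vertex is on a directed cycle iff it belongs to a strongly connected component of size ≥ 2 (or has a self-loop).
The vertices on cycles are {A, B, C, D, E, F, G, H, J, K, L, M} — 12 in total.

12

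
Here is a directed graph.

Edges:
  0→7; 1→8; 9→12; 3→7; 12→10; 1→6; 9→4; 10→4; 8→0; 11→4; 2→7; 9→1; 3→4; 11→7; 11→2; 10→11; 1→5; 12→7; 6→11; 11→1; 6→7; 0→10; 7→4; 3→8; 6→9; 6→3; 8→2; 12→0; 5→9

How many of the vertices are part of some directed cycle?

10

A vertex is on a directed cycle iff it belongs to a strongly connected component of size ≥ 2 (or has a self-loop).
The vertices on cycles are {0, 1, 3, 5, 6, 8, 9, 10, 11, 12} — 10 in total.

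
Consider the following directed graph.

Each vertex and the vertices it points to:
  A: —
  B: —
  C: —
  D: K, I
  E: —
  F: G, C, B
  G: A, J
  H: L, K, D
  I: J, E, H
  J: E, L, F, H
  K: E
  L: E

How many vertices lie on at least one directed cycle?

6

A vertex is on a directed cycle iff it belongs to a strongly connected component of size ≥ 2 (or has a self-loop).
The vertices on cycles are {D, F, G, H, I, J} — 6 in total.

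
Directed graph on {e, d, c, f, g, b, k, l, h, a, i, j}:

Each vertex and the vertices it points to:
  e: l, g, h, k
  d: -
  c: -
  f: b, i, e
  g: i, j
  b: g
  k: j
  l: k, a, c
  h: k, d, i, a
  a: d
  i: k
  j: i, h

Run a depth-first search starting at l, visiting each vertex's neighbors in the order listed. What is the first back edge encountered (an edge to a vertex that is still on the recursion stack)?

DFS from l (visiting each vertex's neighbors in the order listed); mark gray on enter, black on exit:
l gray
  k gray
    j gray
      i gray
        i→k: k is gray → back edge
First back edge: i → k.

i->k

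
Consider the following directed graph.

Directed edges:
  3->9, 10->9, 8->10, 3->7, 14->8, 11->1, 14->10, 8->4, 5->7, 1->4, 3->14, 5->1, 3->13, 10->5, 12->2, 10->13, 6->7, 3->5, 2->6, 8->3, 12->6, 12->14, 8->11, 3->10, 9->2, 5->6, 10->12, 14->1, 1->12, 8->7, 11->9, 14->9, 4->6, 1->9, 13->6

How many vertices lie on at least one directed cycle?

8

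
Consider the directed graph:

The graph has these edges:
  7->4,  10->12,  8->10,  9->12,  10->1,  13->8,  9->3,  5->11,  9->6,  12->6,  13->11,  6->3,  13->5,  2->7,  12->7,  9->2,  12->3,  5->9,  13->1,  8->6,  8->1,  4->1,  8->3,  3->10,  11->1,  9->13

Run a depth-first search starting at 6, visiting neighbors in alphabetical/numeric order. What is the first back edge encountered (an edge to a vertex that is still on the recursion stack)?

12->3

DFS from 6 (visiting neighbors in alphabetical/numeric order); mark gray on enter, black on exit:
6 gray
  3 gray
    10 gray
      1 gray
      1 black
      12 gray
        12→3: 3 is gray → back edge
First back edge: 12 → 3.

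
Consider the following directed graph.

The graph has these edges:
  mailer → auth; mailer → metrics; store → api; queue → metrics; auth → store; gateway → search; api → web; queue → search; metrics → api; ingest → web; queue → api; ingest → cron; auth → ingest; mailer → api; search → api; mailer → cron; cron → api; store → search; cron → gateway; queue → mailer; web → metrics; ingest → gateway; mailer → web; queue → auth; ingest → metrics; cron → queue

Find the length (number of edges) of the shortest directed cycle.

3

For each vertex v, BFS finds the shortest path from v back to v.
The shortest such closed walk is cron → queue → mailer → cron, length 3.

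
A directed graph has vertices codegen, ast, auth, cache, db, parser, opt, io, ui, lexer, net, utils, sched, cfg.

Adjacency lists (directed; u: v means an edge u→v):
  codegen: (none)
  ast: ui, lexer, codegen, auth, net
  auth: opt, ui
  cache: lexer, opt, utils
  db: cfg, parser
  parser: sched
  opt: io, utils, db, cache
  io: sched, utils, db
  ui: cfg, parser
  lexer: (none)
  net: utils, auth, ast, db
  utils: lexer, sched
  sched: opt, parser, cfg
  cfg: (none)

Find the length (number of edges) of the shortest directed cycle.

2

For each vertex v, BFS finds the shortest path from v back to v.
The shortest such closed walk is net → ast → net, length 2.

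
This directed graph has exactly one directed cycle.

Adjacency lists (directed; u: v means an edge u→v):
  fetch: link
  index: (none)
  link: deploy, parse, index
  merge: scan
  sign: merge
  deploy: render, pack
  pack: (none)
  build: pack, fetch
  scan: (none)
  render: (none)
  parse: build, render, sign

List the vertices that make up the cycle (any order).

link, build, fetch, parse

DFS with gray/black marking from link:
link gray
  deploy gray
    render gray
    render black
    pack gray
    pack black
  deploy black
  parse gray
    build gray
      build→pack: pack black — skip
      fetch gray
        fetch→link: link is gray → back edge
Back edge closes the cycle link → parse → build → fetch → link; its vertices are {link, build, fetch, parse}.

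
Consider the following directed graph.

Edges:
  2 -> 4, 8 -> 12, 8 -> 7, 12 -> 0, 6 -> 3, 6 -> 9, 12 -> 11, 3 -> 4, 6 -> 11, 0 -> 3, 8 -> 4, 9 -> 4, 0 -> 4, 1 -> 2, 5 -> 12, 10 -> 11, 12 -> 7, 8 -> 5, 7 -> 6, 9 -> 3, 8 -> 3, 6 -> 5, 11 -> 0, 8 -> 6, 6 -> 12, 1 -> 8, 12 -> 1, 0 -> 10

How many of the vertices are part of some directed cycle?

9

A vertex is on a directed cycle iff it belongs to a strongly connected component of size ≥ 2 (or has a self-loop).
The vertices on cycles are {0, 1, 5, 6, 7, 8, 10, 11, 12} — 9 in total.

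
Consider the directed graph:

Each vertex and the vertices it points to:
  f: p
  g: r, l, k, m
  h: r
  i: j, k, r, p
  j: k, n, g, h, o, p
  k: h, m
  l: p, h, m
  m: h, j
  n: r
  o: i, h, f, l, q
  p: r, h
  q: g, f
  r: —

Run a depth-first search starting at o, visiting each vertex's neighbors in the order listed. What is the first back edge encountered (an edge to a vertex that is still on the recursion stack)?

DFS from o (visiting each vertex's neighbors in the order listed); mark gray on enter, black on exit:
o gray
  i gray
    j gray
      k gray
        h gray
          r gray
          r black
        h black
        m gray
          m→h: h black — skip
          m→j: j is gray → back edge
First back edge: m → j.

m→j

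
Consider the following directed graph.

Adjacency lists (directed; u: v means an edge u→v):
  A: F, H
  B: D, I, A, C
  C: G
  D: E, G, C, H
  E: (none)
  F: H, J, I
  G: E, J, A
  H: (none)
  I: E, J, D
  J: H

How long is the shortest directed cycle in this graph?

5

For each vertex v, BFS finds the shortest path from v back to v.
The shortest such closed walk is I → D → G → A → F → I, length 5.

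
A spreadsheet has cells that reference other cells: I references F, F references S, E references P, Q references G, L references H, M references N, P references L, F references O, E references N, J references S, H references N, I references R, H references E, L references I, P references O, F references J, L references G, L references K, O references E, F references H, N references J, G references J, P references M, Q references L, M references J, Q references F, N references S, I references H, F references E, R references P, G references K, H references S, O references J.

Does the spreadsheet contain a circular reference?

DFS with white/gray/black marking, starting from E:
E gray
  N gray
    S gray
    S black
    J gray
      J→S: S black — skip
    J black
  N black
  P gray
    L gray
      I gray
        H gray
          H→E: E is gray → back edge
Back edge found, so a cycle exists: E → P → L → I → H → E.

Yes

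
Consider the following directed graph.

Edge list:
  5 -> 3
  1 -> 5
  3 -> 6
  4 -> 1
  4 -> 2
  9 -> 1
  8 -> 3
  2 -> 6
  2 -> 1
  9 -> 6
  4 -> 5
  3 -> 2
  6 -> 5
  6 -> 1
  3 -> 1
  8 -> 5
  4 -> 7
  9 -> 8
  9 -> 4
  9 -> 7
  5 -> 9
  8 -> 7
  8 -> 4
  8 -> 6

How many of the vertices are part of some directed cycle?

A vertex is on a directed cycle iff it belongs to a strongly connected component of size ≥ 2 (or has a self-loop).
The vertices on cycles are {1, 2, 3, 4, 5, 6, 8, 9} — 8 in total.

8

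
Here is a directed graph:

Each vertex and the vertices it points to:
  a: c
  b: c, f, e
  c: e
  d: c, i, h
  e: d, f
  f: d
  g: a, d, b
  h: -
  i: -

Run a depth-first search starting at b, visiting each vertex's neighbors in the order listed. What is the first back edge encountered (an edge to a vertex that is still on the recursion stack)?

d→c

DFS from b (visiting each vertex's neighbors in the order listed); mark gray on enter, black on exit:
b gray
  c gray
    e gray
      d gray
        d→c: c is gray → back edge
First back edge: d → c.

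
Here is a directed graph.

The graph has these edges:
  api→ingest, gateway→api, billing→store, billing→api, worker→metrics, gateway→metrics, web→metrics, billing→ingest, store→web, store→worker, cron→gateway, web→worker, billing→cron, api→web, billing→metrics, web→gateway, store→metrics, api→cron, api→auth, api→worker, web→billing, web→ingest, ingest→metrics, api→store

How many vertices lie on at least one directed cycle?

6

A vertex is on a directed cycle iff it belongs to a strongly connected component of size ≥ 2 (or has a self-loop).
The vertices on cycles are {api, web, cron, store, billing, gateway} — 6 in total.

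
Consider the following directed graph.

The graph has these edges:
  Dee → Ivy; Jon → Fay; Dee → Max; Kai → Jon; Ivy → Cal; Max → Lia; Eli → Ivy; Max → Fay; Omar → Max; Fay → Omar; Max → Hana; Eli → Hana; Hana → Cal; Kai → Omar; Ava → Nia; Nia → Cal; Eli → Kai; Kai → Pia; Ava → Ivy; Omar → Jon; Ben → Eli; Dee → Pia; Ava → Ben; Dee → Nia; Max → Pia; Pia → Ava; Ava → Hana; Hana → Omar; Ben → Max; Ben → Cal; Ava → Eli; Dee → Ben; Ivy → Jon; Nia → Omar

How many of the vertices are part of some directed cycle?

A vertex is on a directed cycle iff it belongs to a strongly connected component of size ≥ 2 (or has a self-loop).
The vertices on cycles are {Ava, Ben, Eli, Fay, Ivy, Jon, Kai, Max, Nia, Pia, Hana, Omar} — 12 in total.

12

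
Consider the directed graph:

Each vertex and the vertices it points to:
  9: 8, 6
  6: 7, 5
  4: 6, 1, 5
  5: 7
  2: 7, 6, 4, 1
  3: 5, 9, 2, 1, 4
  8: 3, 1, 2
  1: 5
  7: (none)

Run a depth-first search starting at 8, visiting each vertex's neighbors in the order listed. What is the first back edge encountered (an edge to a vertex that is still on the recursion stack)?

DFS from 8 (visiting each vertex's neighbors in the order listed); mark gray on enter, black on exit:
8 gray
  3 gray
    5 gray
      7 gray
      7 black
    5 black
    9 gray
      9→8: 8 is gray → back edge
First back edge: 9 → 8.

9->8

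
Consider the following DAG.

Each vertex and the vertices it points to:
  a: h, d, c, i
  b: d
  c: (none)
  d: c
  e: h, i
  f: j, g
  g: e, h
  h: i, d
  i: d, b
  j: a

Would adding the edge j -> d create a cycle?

No

Adding j→d creates a cycle iff d can already reach j.
Explore from d: no path reaches j. The graph stays acyclic.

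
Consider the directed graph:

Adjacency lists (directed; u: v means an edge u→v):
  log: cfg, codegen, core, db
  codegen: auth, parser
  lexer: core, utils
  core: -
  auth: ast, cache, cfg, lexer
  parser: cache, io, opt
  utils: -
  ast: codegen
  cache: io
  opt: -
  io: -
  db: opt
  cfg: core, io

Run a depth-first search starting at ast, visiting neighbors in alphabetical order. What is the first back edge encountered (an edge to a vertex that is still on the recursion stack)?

auth->ast

DFS from ast (visiting neighbors in alphabetical order); mark gray on enter, black on exit:
ast gray
  codegen gray
    auth gray
      auth→ast: ast is gray → back edge
First back edge: auth → ast.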